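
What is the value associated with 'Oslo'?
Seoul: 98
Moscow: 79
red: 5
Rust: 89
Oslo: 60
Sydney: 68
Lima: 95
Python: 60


Looking up key 'Oslo'
Value: 60

60


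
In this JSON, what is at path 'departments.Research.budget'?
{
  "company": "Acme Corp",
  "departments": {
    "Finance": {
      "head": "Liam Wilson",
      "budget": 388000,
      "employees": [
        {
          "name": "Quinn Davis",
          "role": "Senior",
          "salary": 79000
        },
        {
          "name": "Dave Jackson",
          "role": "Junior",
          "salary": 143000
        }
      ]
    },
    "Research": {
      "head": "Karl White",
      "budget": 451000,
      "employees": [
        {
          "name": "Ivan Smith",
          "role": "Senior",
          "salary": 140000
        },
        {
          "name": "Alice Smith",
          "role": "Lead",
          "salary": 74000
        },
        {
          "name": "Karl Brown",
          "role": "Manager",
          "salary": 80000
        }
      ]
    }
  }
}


Path: departments.Research.budget

Navigate:
  -> departments
  -> Research
  -> budget = 451000

451000


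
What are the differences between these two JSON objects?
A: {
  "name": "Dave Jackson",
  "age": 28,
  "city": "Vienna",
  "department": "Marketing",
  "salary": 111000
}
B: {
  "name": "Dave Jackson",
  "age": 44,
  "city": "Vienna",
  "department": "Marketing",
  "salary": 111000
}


Comparing each field (in key order):
  name: same
  age: DIFFERENT
  city: same
  department: same
  salary: same
Differences:
  age: 28 -> 44

1 field(s) changed

1 change: age


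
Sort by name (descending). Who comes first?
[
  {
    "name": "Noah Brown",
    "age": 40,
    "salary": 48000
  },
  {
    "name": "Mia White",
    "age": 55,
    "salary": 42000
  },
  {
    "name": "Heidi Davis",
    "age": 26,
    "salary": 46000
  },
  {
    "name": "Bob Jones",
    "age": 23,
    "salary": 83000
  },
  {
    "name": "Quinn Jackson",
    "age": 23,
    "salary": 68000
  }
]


Sort by: name (descending)

Sorted order:
  1. Quinn Jackson (name = Quinn Jackson)
  2. Noah Brown (name = Noah Brown)
  3. Mia White (name = Mia White)
  4. Heidi Davis (name = Heidi Davis)
  5. Bob Jones (name = Bob Jones)

First: Quinn Jackson

Quinn Jackson


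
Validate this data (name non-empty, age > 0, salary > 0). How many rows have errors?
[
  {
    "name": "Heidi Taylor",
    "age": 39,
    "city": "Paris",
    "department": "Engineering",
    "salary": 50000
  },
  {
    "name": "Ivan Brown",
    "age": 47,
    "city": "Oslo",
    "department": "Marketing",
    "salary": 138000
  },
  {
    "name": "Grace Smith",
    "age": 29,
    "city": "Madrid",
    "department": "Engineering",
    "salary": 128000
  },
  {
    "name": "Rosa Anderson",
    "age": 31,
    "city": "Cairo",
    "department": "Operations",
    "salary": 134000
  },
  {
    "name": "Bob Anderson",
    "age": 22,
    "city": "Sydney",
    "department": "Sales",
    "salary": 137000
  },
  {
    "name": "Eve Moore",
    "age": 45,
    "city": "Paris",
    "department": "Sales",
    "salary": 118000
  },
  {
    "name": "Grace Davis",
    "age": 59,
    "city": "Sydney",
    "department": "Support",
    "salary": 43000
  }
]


Validating 7 records:
Rules: name non-empty, age > 0, salary > 0

  Row 1 (Heidi Taylor): OK
  Row 2 (Ivan Brown): OK
  Row 3 (Grace Smith): OK
  Row 4 (Rosa Anderson): OK
  Row 5 (Bob Anderson): OK
  Row 6 (Eve Moore): OK
  Row 7 (Grace Davis): OK

Total errors: 0

0 errors


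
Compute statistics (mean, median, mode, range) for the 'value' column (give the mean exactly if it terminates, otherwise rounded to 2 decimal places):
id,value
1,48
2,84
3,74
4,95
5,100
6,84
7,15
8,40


Data: [48, 84, 74, 95, 100, 84, 15, 40]
Count: 8
Sum: 540
Mean: 540/8 = 67.5
Sorted: [15, 40, 48, 74, 84, 84, 95, 100]
Median: 79.0
Mode: 84 (2 times)
Range: 100 - 15 = 85
Min: 15, Max: 100

mean=67.5, median=79.0, mode=84, range=85


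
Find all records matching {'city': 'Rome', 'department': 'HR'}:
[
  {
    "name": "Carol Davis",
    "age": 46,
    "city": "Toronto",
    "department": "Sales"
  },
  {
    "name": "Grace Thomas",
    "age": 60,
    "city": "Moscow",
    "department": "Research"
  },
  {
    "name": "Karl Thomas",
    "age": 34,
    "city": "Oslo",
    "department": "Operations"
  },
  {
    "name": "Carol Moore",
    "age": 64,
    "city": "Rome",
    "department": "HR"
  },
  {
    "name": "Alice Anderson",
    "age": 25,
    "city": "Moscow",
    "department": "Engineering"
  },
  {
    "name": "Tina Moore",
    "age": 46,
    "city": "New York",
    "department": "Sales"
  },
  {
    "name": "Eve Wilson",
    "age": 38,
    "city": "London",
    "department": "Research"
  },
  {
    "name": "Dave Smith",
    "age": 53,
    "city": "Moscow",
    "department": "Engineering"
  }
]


Search criteria: {'city': 'Rome', 'department': 'HR'}

Checking 8 records:
  Carol Davis: {city: Toronto, department: Sales}
  Grace Thomas: {city: Moscow, department: Research}
  Karl Thomas: {city: Oslo, department: Operations}
  Carol Moore: {city: Rome, department: HR} <-- MATCH
  Alice Anderson: {city: Moscow, department: Engineering}
  Tina Moore: {city: New York, department: Sales}
  Eve Wilson: {city: London, department: Research}
  Dave Smith: {city: Moscow, department: Engineering}

Matches: ["Carol Moore"]

["Carol Moore"]


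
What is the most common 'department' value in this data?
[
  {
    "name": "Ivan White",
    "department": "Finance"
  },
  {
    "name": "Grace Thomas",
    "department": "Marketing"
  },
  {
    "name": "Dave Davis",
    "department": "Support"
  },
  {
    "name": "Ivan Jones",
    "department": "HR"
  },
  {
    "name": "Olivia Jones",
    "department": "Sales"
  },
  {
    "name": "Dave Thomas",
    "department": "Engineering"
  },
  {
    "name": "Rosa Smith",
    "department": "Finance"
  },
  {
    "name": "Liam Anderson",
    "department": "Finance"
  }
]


Counting 'department' values across 8 records:

  Finance: 3 ###
  Marketing: 1 #
  Support: 1 #
  HR: 1 #
  Sales: 1 #
  Engineering: 1 #

Most common: Finance (3 times)

Finance (3 times)


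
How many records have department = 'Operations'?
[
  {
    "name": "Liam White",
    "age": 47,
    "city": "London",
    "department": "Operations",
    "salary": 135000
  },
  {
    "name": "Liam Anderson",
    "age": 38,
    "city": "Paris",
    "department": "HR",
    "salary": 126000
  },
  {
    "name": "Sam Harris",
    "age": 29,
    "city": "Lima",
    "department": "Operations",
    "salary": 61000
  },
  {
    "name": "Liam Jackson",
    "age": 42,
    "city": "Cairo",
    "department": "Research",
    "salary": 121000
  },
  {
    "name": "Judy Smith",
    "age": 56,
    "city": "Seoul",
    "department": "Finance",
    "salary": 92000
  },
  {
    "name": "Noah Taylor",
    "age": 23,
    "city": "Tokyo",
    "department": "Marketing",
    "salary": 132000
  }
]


Data: 6 records
Condition: department = 'Operations'

Checking each record:
  Liam White: Operations MATCH
  Liam Anderson: HR
  Sam Harris: Operations MATCH
  Liam Jackson: Research
  Judy Smith: Finance
  Noah Taylor: Marketing

Count: 2

2


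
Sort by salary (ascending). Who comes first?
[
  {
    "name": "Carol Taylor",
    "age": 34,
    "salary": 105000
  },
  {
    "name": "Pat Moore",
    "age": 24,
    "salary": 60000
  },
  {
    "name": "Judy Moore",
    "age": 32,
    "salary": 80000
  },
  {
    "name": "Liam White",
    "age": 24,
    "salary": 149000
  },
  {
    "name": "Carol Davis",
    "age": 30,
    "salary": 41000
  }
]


Sort by: salary (ascending)

Sorted order:
  1. Carol Davis (salary = 41000)
  2. Pat Moore (salary = 60000)
  3. Judy Moore (salary = 80000)
  4. Carol Taylor (salary = 105000)
  5. Liam White (salary = 149000)

First: Carol Davis

Carol Davis


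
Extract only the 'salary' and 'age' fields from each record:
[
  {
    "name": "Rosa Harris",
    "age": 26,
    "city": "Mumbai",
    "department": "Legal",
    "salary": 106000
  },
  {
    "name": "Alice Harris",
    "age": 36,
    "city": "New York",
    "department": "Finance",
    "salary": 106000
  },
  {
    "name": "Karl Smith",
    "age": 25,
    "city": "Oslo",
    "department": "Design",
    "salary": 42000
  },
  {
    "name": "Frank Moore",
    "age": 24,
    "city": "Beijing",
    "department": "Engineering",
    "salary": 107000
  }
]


Original: 4 records with fields: name, age, city, department, salary
Keep: ['salary', 'age']
Drop: ['name', 'city', 'department']
Result: 4 records, 2 fields each

[
  {
    "salary": 106000,
    "age": 26
  },
  {
    "salary": 106000,
    "age": 36
  },
  {
    "salary": 42000,
    "age": 25
  },
  {
    "salary": 107000,
    "age": 24
  }
]


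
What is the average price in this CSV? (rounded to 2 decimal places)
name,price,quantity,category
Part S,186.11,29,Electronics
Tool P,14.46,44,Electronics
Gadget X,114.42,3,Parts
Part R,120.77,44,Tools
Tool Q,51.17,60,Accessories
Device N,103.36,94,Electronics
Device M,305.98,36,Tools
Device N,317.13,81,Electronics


Computing average price:
Values: [186.11, 14.46, 114.42, 120.77, 51.17, 103.36, 305.98, 317.13]
Sum = 1213.40
Count = 8
Average = 1213.40/8 = 151.675 exactly -> 151.68 (rounded half-up to 2 decimal places)

151.68


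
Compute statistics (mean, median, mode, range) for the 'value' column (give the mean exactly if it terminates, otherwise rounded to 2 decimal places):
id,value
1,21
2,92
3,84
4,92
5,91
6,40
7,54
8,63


Data: [21, 92, 84, 92, 91, 40, 54, 63]
Count: 8
Sum: 537
Mean: 537/8 = 67.125
Sorted: [21, 40, 54, 63, 84, 91, 92, 92]
Median: 73.5
Mode: 92 (2 times)
Range: 92 - 21 = 71
Min: 21, Max: 92

mean=67.125, median=73.5, mode=92, range=71


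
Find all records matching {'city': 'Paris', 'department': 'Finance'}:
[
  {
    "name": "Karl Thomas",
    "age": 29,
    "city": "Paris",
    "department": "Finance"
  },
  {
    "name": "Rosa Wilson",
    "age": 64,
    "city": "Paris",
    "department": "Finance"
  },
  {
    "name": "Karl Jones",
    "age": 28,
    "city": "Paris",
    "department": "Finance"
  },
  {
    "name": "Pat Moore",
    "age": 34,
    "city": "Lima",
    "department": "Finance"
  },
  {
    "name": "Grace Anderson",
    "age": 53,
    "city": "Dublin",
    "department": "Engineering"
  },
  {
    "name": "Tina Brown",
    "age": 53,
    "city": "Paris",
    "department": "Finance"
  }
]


Search criteria: {'city': 'Paris', 'department': 'Finance'}

Checking 6 records:
  Karl Thomas: {city: Paris, department: Finance} <-- MATCH
  Rosa Wilson: {city: Paris, department: Finance} <-- MATCH
  Karl Jones: {city: Paris, department: Finance} <-- MATCH
  Pat Moore: {city: Lima, department: Finance}
  Grace Anderson: {city: Dublin, department: Engineering}
  Tina Brown: {city: Paris, department: Finance} <-- MATCH

Matches: ["Karl Thomas", "Rosa Wilson", "Karl Jones", "Tina Brown"]

["Karl Thomas", "Rosa Wilson", "Karl Jones", "Tina Brown"]


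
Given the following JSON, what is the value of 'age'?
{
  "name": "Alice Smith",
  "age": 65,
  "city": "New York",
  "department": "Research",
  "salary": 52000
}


Looking up field 'age'
Value: 65

65


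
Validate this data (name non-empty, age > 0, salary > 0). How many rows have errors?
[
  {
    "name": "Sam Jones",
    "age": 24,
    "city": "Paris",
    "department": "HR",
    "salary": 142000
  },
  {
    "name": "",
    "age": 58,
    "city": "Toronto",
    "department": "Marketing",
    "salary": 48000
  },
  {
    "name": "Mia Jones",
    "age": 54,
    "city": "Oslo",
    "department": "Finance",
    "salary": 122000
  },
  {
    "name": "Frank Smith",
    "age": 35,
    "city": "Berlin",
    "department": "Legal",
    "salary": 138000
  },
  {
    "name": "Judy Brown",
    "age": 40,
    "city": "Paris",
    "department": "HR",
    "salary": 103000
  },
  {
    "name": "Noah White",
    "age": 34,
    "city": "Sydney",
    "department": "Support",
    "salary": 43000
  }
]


Validating 6 records:
Rules: name non-empty, age > 0, salary > 0

  Row 1 (Sam Jones): OK
  Row 2 (???): empty name
  Row 3 (Mia Jones): OK
  Row 4 (Frank Smith): OK
  Row 5 (Judy Brown): OK
  Row 6 (Noah White): OK

Total errors: 1

1 errors


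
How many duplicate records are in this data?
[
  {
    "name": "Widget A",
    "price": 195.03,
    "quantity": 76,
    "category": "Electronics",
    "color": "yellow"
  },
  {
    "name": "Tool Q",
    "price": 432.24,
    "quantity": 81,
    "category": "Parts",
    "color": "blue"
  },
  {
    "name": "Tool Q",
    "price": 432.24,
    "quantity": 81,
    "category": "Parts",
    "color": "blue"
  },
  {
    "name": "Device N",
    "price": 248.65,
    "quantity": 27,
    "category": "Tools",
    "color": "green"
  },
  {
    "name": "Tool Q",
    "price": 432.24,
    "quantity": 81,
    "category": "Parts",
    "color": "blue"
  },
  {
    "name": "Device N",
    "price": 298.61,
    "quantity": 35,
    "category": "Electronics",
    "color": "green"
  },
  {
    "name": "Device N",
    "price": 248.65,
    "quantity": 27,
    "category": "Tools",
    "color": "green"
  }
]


Checking 7 records for duplicates:

  Row 1: Widget A ($195.03, qty 76)
  Row 2: Tool Q ($432.24, qty 81)
  Row 3: Tool Q ($432.24, qty 81) <-- DUPLICATE
  Row 4: Device N ($248.65, qty 27)
  Row 5: Tool Q ($432.24, qty 81) <-- DUPLICATE
  Row 6: Device N ($298.61, qty 35)
  Row 7: Device N ($248.65, qty 27) <-- DUPLICATE

Duplicates found: 3
Unique records: 4

3 duplicates, 4 unique


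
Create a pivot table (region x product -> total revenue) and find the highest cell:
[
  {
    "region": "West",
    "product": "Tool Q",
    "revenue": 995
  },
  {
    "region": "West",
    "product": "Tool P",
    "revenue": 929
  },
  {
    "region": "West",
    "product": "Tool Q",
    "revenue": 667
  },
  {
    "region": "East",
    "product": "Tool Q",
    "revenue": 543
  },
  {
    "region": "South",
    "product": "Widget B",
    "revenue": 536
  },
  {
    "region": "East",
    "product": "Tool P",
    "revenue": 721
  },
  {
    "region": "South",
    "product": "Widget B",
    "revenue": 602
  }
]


Pivot: region (rows) x product (columns) -> total revenue

     Tool P        Tool Q        Widget B    
East           721           543             0  
South            0             0          1138  
West           929          1662             0  

Highest: West / Tool Q = $1662

West / Tool Q = $1662


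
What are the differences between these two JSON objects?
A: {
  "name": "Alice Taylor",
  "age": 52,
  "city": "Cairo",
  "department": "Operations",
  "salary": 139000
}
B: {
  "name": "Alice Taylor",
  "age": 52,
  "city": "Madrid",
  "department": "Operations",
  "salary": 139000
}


Comparing each field (in key order):
  name: same
  age: same
  city: DIFFERENT
  department: same
  salary: same
Differences:
  city: Cairo -> Madrid

1 field(s) changed

1 change: city


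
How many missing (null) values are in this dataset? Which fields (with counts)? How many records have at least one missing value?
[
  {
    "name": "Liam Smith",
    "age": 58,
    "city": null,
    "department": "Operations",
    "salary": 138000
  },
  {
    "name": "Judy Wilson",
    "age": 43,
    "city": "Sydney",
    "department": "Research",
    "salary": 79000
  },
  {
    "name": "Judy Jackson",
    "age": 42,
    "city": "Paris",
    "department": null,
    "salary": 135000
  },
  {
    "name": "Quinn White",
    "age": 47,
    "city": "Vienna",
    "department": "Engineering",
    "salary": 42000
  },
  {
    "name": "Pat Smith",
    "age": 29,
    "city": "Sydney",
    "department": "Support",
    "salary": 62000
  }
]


Checking for missing (null) values in 5 records:

  Liam Smith: city
  Judy Wilson: complete
  Judy Jackson: department
  Quinn White: complete
  Pat Smith: complete

Per field:
  name: 0 missing
  age: 0 missing
  city: 1 missing
  department: 1 missing
  salary: 0 missing

Total missing values: 2
Records with any missing: 2

2 missing values (city: 1, department: 1); 2 incomplete records


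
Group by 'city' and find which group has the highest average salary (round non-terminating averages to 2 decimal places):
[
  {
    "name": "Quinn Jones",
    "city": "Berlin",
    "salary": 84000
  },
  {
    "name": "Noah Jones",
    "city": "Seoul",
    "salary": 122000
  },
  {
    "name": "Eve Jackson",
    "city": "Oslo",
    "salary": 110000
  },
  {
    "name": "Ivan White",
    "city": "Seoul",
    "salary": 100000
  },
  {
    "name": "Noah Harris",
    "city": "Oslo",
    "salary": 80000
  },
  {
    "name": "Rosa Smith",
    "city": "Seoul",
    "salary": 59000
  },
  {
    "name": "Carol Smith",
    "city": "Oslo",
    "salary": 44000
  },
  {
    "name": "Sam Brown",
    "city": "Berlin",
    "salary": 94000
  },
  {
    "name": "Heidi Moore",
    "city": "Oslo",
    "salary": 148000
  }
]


Group by: city

Groups:
  Berlin: 2 people, avg salary = 178000/2 = $89000
  Oslo: 4 people, avg salary = 382000/4 = $95500
  Seoul: 3 people, avg salary = 281000/3 ≈ $93666.67

Highest average salary: Oslo ($95500)

Oslo ($95500)


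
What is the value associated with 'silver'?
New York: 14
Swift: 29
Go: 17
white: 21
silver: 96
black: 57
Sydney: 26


Looking up key 'silver'
Value: 96

96


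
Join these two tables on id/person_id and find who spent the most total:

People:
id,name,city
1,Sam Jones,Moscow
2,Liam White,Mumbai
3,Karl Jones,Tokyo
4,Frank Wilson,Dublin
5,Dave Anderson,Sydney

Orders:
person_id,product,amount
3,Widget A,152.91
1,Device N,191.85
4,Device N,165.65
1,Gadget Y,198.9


Join on: people.id = orders.person_id

Joined rows:
  Karl Jones (Tokyo) bought Widget A for $152.91
  Sam Jones (Moscow) bought Device N for $191.85
  Frank Wilson (Dublin) bought Device N for $165.65
  Sam Jones (Moscow) bought Gadget Y for $198.9

Total per person:
  Sam Jones: $390.75
  Frank Wilson: $165.65
  Karl Jones: $152.91

Top spender: Sam Jones ($390.75)

Sam Jones ($390.75)


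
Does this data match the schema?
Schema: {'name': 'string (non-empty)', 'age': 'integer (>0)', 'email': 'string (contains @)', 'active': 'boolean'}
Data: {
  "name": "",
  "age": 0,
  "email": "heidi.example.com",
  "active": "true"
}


Validating each field against schema:
  name: FAIL ("" is an empty string)
  age: FAIL (0 is not > 0)
  email: FAIL ("heidi.example.com" does not contain @)
  active: FAIL ("true" is not a boolean)

Result: INVALID (4 errors: name, age, email, active)

INVALID (4 errors: name, age, email, active)


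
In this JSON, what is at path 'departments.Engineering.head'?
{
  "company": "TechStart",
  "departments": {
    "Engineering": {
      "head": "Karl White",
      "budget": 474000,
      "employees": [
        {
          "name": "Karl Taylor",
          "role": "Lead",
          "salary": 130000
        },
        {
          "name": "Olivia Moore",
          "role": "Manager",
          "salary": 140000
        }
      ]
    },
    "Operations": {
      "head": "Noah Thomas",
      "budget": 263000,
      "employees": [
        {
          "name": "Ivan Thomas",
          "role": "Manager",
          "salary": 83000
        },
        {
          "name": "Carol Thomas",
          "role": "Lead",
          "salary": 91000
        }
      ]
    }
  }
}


Path: departments.Engineering.head

Navigate:
  -> departments
  -> Engineering
  -> head = 'Karl White'

Karl White


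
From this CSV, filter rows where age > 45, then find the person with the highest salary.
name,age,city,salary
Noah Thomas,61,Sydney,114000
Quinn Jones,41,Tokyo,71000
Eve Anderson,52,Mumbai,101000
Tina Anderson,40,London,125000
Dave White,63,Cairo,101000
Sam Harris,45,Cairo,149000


Filter: age > 45
Sort by: salary (descending)

Filtered records (3):
  Noah Thomas, age 61, salary $114000
  Eve Anderson, age 52, salary $101000
  Dave White, age 63, salary $101000

Highest salary: Noah Thomas ($114000)

Noah Thomas


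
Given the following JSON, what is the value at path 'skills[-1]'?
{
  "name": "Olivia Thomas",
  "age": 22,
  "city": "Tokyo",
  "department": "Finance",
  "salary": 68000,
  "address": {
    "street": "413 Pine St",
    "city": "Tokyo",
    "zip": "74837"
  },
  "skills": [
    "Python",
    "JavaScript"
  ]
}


Query: skills[-1]
Path: skills -> last element
Value: JavaScript

JavaScript


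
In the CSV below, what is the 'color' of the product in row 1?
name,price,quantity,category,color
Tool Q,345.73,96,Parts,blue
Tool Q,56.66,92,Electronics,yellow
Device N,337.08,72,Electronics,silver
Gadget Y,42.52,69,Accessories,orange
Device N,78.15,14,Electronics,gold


Query: Row 1 ('Tool Q'), column 'color'
Value: blue

blue


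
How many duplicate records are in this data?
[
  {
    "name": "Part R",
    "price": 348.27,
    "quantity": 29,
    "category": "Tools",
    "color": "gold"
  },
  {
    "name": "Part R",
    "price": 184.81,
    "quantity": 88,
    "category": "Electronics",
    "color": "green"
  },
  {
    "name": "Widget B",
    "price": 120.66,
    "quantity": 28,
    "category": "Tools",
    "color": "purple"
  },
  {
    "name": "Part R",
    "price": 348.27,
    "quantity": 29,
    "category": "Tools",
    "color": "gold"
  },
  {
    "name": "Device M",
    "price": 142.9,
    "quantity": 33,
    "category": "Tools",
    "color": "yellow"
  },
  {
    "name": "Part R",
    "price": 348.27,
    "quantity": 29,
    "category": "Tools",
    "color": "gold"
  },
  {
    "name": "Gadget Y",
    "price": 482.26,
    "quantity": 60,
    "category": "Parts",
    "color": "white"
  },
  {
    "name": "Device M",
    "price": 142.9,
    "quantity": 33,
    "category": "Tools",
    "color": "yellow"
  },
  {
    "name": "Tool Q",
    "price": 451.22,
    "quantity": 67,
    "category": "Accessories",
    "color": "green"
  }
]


Checking 9 records for duplicates:

  Row 1: Part R ($348.27, qty 29)
  Row 2: Part R ($184.81, qty 88)
  Row 3: Widget B ($120.66, qty 28)
  Row 4: Part R ($348.27, qty 29) <-- DUPLICATE
  Row 5: Device M ($142.9, qty 33)
  Row 6: Part R ($348.27, qty 29) <-- DUPLICATE
  Row 7: Gadget Y ($482.26, qty 60)
  Row 8: Device M ($142.9, qty 33) <-- DUPLICATE
  Row 9: Tool Q ($451.22, qty 67)

Duplicates found: 3
Unique records: 6

3 duplicates, 6 unique


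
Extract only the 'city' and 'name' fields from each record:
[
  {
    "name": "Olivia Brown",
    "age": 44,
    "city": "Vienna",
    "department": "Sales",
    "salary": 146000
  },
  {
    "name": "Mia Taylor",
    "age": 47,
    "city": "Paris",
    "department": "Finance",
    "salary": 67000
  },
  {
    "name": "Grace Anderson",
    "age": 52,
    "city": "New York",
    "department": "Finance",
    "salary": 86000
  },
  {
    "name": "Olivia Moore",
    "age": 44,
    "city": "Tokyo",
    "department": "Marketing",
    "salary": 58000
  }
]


Original: 4 records with fields: name, age, city, department, salary
Keep: ['city', 'name']
Drop: ['age', 'department', 'salary']
Result: 4 records, 2 fields each

[
  {
    "city": "Vienna",
    "name": "Olivia Brown"
  },
  {
    "city": "Paris",
    "name": "Mia Taylor"
  },
  {
    "city": "New York",
    "name": "Grace Anderson"
  },
  {
    "city": "Tokyo",
    "name": "Olivia Moore"
  }
]


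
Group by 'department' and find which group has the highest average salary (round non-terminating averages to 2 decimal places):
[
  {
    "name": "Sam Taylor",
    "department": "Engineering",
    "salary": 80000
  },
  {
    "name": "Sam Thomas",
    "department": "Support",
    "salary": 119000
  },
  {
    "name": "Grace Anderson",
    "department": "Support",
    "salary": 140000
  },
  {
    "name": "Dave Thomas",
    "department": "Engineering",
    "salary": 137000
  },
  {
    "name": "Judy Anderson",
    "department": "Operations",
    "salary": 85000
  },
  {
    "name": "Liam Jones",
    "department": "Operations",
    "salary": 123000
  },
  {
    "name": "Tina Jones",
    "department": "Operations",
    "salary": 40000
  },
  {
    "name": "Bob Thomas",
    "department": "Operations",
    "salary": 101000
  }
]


Group by: department

Groups:
  Engineering: 2 people, avg salary = 217000/2 = $108500
  Operations: 4 people, avg salary = 349000/4 = $87250
  Support: 2 people, avg salary = 259000/2 = $129500

Highest average salary: Support ($129500)

Support ($129500)


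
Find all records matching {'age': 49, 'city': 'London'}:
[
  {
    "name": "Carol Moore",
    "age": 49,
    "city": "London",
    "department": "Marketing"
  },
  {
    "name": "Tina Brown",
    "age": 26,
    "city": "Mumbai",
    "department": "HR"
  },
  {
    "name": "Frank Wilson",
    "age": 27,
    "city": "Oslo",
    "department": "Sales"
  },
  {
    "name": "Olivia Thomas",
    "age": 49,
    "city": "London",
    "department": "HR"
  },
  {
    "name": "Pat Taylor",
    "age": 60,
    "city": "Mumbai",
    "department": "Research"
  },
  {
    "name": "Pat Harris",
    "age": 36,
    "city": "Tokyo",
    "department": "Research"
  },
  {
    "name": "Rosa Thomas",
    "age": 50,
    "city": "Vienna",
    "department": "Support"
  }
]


Search criteria: {'age': 49, 'city': 'London'}

Checking 7 records:
  Carol Moore: {age: 49, city: London} <-- MATCH
  Tina Brown: {age: 26, city: Mumbai}
  Frank Wilson: {age: 27, city: Oslo}
  Olivia Thomas: {age: 49, city: London} <-- MATCH
  Pat Taylor: {age: 60, city: Mumbai}
  Pat Harris: {age: 36, city: Tokyo}
  Rosa Thomas: {age: 50, city: Vienna}

Matches: ["Carol Moore", "Olivia Thomas"]

["Carol Moore", "Olivia Thomas"]


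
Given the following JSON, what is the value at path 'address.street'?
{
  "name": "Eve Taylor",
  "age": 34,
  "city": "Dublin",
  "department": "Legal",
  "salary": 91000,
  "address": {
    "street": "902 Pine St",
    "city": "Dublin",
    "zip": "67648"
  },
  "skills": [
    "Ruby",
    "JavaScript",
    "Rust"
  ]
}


Query: address.street
Path: address -> street
Value: 902 Pine St

902 Pine St


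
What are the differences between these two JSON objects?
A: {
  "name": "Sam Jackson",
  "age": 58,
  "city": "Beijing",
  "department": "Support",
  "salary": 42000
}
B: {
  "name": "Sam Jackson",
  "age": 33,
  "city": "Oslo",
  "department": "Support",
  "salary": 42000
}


Comparing each field (in key order):
  name: same
  age: DIFFERENT
  city: DIFFERENT
  department: same
  salary: same
Differences:
  age: 58 -> 33
  city: Beijing -> Oslo

2 field(s) changed

2 changes: age, city


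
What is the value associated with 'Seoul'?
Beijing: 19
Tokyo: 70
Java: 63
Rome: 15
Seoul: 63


Looking up key 'Seoul'
Value: 63

63


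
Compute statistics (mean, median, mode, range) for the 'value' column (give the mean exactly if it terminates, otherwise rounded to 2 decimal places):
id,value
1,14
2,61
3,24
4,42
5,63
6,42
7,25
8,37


Data: [14, 61, 24, 42, 63, 42, 25, 37]
Count: 8
Sum: 308
Mean: 308/8 = 38.5
Sorted: [14, 24, 25, 37, 42, 42, 61, 63]
Median: 39.5
Mode: 42 (2 times)
Range: 63 - 14 = 49
Min: 14, Max: 63

mean=38.5, median=39.5, mode=42, range=49


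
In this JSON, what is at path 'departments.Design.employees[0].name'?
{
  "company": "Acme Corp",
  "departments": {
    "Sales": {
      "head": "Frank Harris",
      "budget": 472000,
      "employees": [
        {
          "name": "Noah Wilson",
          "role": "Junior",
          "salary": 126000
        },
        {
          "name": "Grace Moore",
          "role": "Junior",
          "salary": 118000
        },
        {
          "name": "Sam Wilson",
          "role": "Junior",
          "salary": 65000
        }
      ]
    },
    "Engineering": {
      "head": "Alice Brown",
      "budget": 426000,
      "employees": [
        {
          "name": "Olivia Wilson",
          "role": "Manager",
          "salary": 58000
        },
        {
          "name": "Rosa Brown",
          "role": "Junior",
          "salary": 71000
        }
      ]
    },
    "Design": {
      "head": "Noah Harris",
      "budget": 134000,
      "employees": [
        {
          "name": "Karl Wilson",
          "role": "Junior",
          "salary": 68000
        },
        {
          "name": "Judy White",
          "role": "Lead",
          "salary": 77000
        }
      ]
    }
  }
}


Path: departments.Design.employees[0].name

Navigate:
  -> departments
  -> Design
  -> employees[0].name = 'Karl Wilson'

Karl Wilson


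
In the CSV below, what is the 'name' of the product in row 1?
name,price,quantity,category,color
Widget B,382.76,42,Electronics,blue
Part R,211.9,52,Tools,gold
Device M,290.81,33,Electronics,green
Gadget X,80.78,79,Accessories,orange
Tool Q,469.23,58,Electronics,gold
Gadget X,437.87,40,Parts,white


Query: Row 1 ('Widget B'), column 'name'
Value: Widget B

Widget B


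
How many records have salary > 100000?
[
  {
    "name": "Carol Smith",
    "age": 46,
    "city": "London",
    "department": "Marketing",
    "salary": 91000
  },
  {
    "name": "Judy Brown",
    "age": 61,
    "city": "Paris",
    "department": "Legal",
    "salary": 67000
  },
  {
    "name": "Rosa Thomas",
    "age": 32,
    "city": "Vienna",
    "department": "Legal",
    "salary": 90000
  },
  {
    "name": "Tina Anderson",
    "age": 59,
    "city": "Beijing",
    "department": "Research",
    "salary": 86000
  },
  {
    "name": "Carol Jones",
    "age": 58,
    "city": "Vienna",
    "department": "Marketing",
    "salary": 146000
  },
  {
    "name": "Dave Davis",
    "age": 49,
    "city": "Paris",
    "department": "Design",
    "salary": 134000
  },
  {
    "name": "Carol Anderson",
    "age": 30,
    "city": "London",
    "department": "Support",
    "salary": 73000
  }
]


Data: 7 records
Condition: salary > 100000

Checking each record:
  Carol Smith: 91000
  Judy Brown: 67000
  Rosa Thomas: 90000
  Tina Anderson: 86000
  Carol Jones: 146000 MATCH
  Dave Davis: 134000 MATCH
  Carol Anderson: 73000

Count: 2

2


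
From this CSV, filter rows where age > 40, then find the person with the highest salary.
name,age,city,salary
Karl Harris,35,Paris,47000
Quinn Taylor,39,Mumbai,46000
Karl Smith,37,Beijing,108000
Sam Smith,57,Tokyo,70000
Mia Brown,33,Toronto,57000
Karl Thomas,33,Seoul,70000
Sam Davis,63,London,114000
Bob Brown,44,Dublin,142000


Filter: age > 40
Sort by: salary (descending)

Filtered records (3):
  Bob Brown, age 44, salary $142000
  Sam Davis, age 63, salary $114000
  Sam Smith, age 57, salary $70000

Highest salary: Bob Brown ($142000)

Bob Brown


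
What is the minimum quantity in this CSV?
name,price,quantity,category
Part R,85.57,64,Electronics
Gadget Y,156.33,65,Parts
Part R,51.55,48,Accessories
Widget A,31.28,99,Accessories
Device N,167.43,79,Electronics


Computing minimum quantity:
Values: [64, 65, 48, 99, 79]
Min = 48

48


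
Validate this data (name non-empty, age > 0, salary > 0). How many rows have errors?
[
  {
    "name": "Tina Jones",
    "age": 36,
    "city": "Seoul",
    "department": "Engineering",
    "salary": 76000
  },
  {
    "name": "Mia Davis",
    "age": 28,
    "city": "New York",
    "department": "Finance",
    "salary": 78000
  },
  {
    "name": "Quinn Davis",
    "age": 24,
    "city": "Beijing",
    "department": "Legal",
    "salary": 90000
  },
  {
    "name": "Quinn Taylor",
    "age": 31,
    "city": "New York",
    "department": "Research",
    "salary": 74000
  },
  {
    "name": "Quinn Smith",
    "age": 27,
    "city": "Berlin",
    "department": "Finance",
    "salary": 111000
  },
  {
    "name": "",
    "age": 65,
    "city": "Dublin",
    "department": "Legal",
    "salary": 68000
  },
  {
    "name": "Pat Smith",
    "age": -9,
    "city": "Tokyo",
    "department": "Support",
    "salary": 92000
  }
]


Validating 7 records:
Rules: name non-empty, age > 0, salary > 0

  Row 1 (Tina Jones): OK
  Row 2 (Mia Davis): OK
  Row 3 (Quinn Davis): OK
  Row 4 (Quinn Taylor): OK
  Row 5 (Quinn Smith): OK
  Row 6 (???): empty name
  Row 7 (Pat Smith): negative age: -9

Total errors: 2

2 errors


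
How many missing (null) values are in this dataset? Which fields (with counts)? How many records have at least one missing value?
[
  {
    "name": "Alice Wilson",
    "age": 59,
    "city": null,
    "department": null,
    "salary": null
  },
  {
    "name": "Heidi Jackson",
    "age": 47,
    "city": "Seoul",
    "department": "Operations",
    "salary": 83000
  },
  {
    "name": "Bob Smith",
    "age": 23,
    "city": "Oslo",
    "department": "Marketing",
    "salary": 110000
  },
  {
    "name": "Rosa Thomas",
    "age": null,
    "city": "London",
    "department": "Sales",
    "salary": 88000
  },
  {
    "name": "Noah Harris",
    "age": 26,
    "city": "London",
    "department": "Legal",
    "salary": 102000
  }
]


Checking for missing (null) values in 5 records:

  Alice Wilson: city, department, salary
  Heidi Jackson: complete
  Bob Smith: complete
  Rosa Thomas: age
  Noah Harris: complete

Per field:
  name: 0 missing
  age: 1 missing
  city: 1 missing
  department: 1 missing
  salary: 1 missing

Total missing values: 4
Records with any missing: 2

4 missing values (age: 1, city: 1, department: 1, salary: 1); 2 incomplete records


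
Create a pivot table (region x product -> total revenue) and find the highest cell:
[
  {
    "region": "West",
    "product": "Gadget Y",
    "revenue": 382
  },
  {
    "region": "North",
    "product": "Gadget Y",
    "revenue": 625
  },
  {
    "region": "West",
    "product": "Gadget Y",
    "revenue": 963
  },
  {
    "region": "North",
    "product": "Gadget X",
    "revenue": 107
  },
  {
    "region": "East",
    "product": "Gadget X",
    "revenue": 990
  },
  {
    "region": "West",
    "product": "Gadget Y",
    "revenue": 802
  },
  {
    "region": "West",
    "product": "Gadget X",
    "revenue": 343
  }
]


Pivot: region (rows) x product (columns) -> total revenue

     Gadget X      Gadget Y    
East           990             0  
North          107           625  
West           343          2147  

Highest: West / Gadget Y = $2147

West / Gadget Y = $2147


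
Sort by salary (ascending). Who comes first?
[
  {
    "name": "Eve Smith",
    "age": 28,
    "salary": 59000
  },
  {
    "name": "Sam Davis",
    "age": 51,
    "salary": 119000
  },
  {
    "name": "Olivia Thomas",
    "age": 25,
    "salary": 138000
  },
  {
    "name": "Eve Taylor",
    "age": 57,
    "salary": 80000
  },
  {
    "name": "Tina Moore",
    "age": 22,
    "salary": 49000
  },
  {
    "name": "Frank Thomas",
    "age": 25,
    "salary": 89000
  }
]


Sort by: salary (ascending)

Sorted order:
  1. Tina Moore (salary = 49000)
  2. Eve Smith (salary = 59000)
  3. Eve Taylor (salary = 80000)
  4. Frank Thomas (salary = 89000)
  5. Sam Davis (salary = 119000)
  6. Olivia Thomas (salary = 138000)

First: Tina Moore

Tina Moore


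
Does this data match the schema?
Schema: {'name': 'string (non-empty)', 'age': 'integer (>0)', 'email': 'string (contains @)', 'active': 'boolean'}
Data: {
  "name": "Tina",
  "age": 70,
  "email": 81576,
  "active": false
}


Validating each field against schema:
  name: OK (non-empty string)
  age: OK (positive integer)
  email: FAIL (81576 is not a string)
  active: OK (boolean)

Result: INVALID (1 error: email)

INVALID (1 error: email)


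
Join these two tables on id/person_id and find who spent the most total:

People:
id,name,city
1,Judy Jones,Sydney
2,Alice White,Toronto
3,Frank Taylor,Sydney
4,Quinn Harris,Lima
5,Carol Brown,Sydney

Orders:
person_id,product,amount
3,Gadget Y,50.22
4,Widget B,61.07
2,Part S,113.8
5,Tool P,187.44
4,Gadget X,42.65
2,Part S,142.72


Join on: people.id = orders.person_id

Joined rows:
  Frank Taylor (Sydney) bought Gadget Y for $50.22
  Quinn Harris (Lima) bought Widget B for $61.07
  Alice White (Toronto) bought Part S for $113.8
  Carol Brown (Sydney) bought Tool P for $187.44
  Quinn Harris (Lima) bought Gadget X for $42.65
  Alice White (Toronto) bought Part S for $142.72

Total per person:
  Alice White: $256.52
  Carol Brown: $187.44
  Quinn Harris: $103.72
  Frank Taylor: $50.22

Top spender: Alice White ($256.52)

Alice White ($256.52)


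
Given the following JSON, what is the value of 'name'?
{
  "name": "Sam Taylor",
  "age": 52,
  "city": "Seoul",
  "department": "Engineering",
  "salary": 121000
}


Looking up field 'name'
Value: Sam Taylor

Sam Taylor


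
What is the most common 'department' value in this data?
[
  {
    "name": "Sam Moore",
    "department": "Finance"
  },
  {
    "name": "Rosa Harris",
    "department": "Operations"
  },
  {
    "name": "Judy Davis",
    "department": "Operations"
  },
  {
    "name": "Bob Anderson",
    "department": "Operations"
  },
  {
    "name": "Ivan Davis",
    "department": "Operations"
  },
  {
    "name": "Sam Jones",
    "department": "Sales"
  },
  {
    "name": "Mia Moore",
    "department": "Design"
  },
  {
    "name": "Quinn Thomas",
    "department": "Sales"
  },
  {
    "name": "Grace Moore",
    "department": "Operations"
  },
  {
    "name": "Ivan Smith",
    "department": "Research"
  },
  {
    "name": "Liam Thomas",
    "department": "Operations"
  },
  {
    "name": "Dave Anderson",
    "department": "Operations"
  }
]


Counting 'department' values across 12 records:

  Operations: 7 #######
  Sales: 2 ##
  Finance: 1 #
  Design: 1 #
  Research: 1 #

Most common: Operations (7 times)

Operations (7 times)


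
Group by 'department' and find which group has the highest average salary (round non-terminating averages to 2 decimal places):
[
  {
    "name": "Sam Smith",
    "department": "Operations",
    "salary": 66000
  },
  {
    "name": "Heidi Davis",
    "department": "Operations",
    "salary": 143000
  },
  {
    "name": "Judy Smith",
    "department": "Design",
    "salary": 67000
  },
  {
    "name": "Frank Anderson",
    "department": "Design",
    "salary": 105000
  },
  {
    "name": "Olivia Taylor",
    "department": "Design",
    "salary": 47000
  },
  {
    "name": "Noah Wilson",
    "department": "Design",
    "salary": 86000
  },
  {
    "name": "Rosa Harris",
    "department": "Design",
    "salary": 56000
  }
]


Group by: department

Groups:
  Design: 5 people, avg salary = 361000/5 = $72200
  Operations: 2 people, avg salary = 209000/2 = $104500

Highest average salary: Operations ($104500)

Operations ($104500)


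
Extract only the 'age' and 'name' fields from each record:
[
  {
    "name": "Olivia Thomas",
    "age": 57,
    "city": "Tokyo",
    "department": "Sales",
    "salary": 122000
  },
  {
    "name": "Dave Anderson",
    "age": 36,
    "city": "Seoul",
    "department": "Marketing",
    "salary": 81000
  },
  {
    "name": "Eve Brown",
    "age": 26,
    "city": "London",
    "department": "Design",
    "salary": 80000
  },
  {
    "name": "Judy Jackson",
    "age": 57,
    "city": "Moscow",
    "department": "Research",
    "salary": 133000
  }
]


Original: 4 records with fields: name, age, city, department, salary
Keep: ['age', 'name']
Drop: ['city', 'department', 'salary']
Result: 4 records, 2 fields each

[
  {
    "age": 57,
    "name": "Olivia Thomas"
  },
  {
    "age": 36,
    "name": "Dave Anderson"
  },
  {
    "age": 26,
    "name": "Eve Brown"
  },
  {
    "age": 57,
    "name": "Judy Jackson"
  }
]


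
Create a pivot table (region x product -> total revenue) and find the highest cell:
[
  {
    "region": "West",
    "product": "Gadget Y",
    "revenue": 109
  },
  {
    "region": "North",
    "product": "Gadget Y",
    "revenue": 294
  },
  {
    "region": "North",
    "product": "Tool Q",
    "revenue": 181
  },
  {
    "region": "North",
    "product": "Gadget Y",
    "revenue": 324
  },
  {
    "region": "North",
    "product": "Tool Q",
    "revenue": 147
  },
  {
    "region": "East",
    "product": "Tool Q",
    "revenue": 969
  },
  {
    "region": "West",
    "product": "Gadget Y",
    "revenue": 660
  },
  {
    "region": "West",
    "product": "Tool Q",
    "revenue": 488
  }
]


Pivot: region (rows) x product (columns) -> total revenue

     Gadget Y      Tool Q      
East             0           969  
North          618           328  
West           769           488  

Highest: East / Tool Q = $969

East / Tool Q = $969


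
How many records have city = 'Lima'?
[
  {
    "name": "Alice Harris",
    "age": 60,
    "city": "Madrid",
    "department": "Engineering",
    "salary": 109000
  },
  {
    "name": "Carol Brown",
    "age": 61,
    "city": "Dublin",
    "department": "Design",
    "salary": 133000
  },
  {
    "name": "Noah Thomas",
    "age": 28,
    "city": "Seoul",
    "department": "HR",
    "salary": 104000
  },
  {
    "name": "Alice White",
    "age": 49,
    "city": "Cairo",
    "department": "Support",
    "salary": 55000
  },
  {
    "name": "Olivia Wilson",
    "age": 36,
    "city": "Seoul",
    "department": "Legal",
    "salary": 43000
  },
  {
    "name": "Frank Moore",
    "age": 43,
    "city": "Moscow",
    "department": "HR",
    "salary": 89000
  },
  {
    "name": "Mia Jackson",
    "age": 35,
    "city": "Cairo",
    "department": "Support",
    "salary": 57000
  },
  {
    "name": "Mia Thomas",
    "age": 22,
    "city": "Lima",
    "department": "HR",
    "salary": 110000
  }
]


Data: 8 records
Condition: city = 'Lima'

Checking each record:
  Alice Harris: Madrid
  Carol Brown: Dublin
  Noah Thomas: Seoul
  Alice White: Cairo
  Olivia Wilson: Seoul
  Frank Moore: Moscow
  Mia Jackson: Cairo
  Mia Thomas: Lima MATCH

Count: 1

1
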